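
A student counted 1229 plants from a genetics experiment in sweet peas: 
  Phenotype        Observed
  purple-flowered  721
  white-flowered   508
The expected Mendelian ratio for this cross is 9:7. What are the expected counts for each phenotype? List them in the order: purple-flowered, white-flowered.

691.3125, 537.6875

The 9:7 ratio has 16 parts, so with N = 1229 the expected counts are:
  purple-flowered: 1229 × 9/16 = 691.3125
  white-flowered: 1229 × 7/16 = 537.6875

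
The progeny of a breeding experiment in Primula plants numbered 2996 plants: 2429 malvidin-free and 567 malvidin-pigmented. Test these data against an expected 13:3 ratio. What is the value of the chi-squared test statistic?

The 13:3 ratio has 16 parts, so with N = 2996 the expected counts are:
  malvidin-free: 2996 × 13/16 = 2434.25
  malvidin-pigmented: 2996 × 3/16 = 561.75
χ² = Σ (O − E)² / E
  malvidin-free: (2429 − 2434.25)² / 2434.25 = 0.0113
  malvidin-pigmented: (567 − 561.75)² / 561.75 = 0.0491
χ² = 0.0113 + 0.0491 = 0.0604 ≈ 0.060

0.060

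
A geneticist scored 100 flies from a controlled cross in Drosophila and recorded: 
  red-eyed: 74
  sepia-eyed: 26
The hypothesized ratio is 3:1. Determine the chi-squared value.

0.053

Under the 3:1 hypothesis (Σ ratio = 4, N = 100):
  red-eyed: 100 × 3/4 = 75
  sepia-eyed: 100 × 1/4 = 25
χ² = Σ (O − E)² / E
  red-eyed: (74 − 75)² / 75 = 0.0133
  sepia-eyed: (26 − 25)² / 25 = 0.0400
χ² = 0.0133 + 0.0400 = 0.0533 ≈ 0.053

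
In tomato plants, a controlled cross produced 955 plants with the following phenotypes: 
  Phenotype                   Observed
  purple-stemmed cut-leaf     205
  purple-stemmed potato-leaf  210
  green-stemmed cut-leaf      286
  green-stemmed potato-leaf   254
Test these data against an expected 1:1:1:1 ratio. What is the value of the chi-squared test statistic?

The 1:1:1:1 ratio has 4 parts, so with N = 955 the expected counts are:
  purple-stemmed cut-leaf: 955 × 1/4 = 238.75
  purple-stemmed potato-leaf: 955 × 1/4 = 238.75
  green-stemmed cut-leaf: 955 × 1/4 = 238.75
  green-stemmed potato-leaf: 955 × 1/4 = 238.75
χ² = Σ (O − E)² / E
  purple-stemmed cut-leaf: (205 − 238.75)² / 238.75 = 4.7709
  purple-stemmed potato-leaf: (210 − 238.75)² / 238.75 = 3.4620
  green-stemmed cut-leaf: (286 − 238.75)² / 238.75 = 9.3510
  green-stemmed potato-leaf: (254 − 238.75)² / 238.75 = 0.9741
χ² = 4.7709 + 3.4620 + 9.3510 + 0.9741 = 18.558

18.558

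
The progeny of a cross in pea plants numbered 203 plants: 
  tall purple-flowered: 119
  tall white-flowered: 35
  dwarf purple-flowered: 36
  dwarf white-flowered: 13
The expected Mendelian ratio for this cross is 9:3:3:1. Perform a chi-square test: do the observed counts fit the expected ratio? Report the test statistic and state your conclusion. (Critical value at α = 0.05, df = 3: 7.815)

0.569; consistent

Under the 9:3:3:1 hypothesis (Σ ratio = 16, N = 203):
  tall purple-flowered: 203 × 9/16 = 114.1875
  tall white-flowered: 203 × 3/16 = 38.0625
  dwarf purple-flowered: 203 × 3/16 = 38.0625
  dwarf white-flowered: 203 × 1/16 = 12.6875
χ² = Σ (O − E)² / E
  tall purple-flowered: (119 − 114.1875)² / 114.1875 = 0.2028
  tall white-flowered: (35 − 38.0625)² / 38.0625 = 0.2464
  dwarf purple-flowered: (36 − 38.0625)² / 38.0625 = 0.1118
  dwarf white-flowered: (13 − 12.6875)² / 12.6875 = 0.0077
χ² = 0.2028 + 0.2464 + 0.1118 + 0.0077 = 0.5687 ≈ 0.569
Degrees of freedom = 4 − 1 = 3; critical value at α = 0.05 is 7.815.
Since 0.569 < 7.815, we fail to reject the null hypothesis — the data are consistent with the 9:3:3:1 ratio.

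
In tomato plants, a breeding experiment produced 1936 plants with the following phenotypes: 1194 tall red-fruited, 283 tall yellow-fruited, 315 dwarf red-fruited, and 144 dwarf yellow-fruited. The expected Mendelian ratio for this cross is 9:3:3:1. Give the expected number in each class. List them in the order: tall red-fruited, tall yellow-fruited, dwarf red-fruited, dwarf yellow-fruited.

1089, 363, 363, 121

Under the 9:3:3:1 hypothesis (Σ ratio = 16, N = 1936):
  tall red-fruited: 1936 × 9/16 = 1089
  tall yellow-fruited: 1936 × 3/16 = 363
  dwarf red-fruited: 1936 × 3/16 = 363
  dwarf yellow-fruited: 1936 × 1/16 = 121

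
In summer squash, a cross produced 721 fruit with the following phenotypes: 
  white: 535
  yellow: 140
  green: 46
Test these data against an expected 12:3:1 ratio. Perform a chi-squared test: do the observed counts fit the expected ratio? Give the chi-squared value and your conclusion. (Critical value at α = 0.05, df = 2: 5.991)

Under the 12:3:1 hypothesis (Σ ratio = 16, N = 721):
  white: 721 × 12/16 = 540.75
  yellow: 721 × 3/16 = 135.1875
  green: 721 × 1/16 = 45.0625
χ² = Σ (O − E)² / E
  white: (535 − 540.75)² / 540.75 = 0.0611
  yellow: (140 − 135.1875)² / 135.1875 = 0.1713
  green: (46 − 45.0625)² / 45.0625 = 0.0195
χ² = 0.0611 + 0.1713 + 0.0195 = 0.2519 ≈ 0.252
Degrees of freedom = 3 − 1 = 2; critical value at α = 0.05 is 5.991.
Since 0.252 < 5.991, we fail to reject the null hypothesis — the data are consistent with the 12:3:1 ratio.

0.252; consistent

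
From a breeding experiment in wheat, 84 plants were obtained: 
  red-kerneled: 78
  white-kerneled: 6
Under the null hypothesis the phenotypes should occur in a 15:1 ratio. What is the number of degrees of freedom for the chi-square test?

1

A goodness-of-fit test with 2 phenotype classes has df = 2 − 1 = 1.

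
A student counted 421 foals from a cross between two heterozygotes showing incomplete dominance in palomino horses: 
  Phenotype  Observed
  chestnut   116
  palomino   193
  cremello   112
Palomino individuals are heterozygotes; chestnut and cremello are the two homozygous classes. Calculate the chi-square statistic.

With incomplete dominance, a heterozygote × heterozygote cross gives a 1:2:1 phenotypic ratio.
Total ratio parts = 4. Expected numbers out of 421:
  chestnut: 421 × 1/4 = 105.25
  palomino: 421 × 2/4 = 210.5
  cremello: 421 × 1/4 = 105.25
χ² = Σ (O − E)² / E
  chestnut: (116 − 105.25)² / 105.25 = 1.0980
  palomino: (193 − 210.5)² / 210.5 = 1.4549
  cremello: (112 − 105.25)² / 105.25 = 0.4329
χ² = 1.0980 + 1.4549 + 0.4329 = 2.9858 ≈ 2.986

2.986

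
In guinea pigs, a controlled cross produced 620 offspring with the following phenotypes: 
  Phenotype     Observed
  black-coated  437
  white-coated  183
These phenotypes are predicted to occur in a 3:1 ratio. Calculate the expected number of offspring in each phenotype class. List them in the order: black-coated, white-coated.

465, 155

Expected counts for N = 620 under a 3:1 ratio (total parts = 4):
  black-coated: 620 × 3/4 = 465
  white-coated: 620 × 1/4 = 155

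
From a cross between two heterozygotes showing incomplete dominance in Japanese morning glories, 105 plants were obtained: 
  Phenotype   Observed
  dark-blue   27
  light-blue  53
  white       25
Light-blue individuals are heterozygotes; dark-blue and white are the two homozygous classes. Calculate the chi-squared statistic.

With incomplete dominance, a heterozygote × heterozygote cross gives a 1:2:1 phenotypic ratio.
The 1:2:1 ratio has 4 parts, so with N = 105 the expected counts are:
  dark-blue: 105 × 1/4 = 26.25
  light-blue: 105 × 2/4 = 52.5
  white: 105 × 1/4 = 26.25
χ² = Σ (O − E)² / E
  dark-blue: (27 − 26.25)² / 26.25 = 0.0214
  light-blue: (53 − 52.5)² / 52.5 = 0.0048
  white: (25 − 26.25)² / 26.25 = 0.0595
χ² = 0.0214 + 0.0048 + 0.0595 = 0.0857 ≈ 0.086

0.086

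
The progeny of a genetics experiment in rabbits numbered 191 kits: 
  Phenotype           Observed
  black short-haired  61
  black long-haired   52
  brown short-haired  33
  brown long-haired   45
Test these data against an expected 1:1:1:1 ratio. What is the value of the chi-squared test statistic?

The 1:1:1:1 ratio has 4 parts, so with N = 191 the expected counts are:
  black short-haired: 191 × 1/4 = 47.75
  black long-haired: 191 × 1/4 = 47.75
  brown short-haired: 191 × 1/4 = 47.75
  brown long-haired: 191 × 1/4 = 47.75
χ² = Σ (O − E)² / E
  black short-haired: (61 − 47.75)² / 47.75 = 3.6767
  black long-haired: (52 − 47.75)² / 47.75 = 0.3783
  brown short-haired: (33 − 47.75)² / 47.75 = 4.5563
  brown long-haired: (45 − 47.75)² / 47.75 = 0.1584
χ² = 3.6767 + 0.3783 + 4.5563 + 0.1584 = 8.7697 ≈ 8.770

8.770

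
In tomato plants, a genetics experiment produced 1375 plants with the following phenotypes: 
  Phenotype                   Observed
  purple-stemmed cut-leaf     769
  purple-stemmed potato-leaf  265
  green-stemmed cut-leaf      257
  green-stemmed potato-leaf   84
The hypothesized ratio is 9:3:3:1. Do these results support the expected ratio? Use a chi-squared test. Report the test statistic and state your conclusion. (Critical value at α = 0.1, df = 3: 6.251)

Under the 9:3:3:1 hypothesis (Σ ratio = 16, N = 1375):
  purple-stemmed cut-leaf: 1375 × 9/16 = 773.4375
  purple-stemmed potato-leaf: 1375 × 3/16 = 257.8125
  green-stemmed cut-leaf: 1375 × 3/16 = 257.8125
  green-stemmed potato-leaf: 1375 × 1/16 = 85.9375
χ² = Σ (O − E)² / E
  purple-stemmed cut-leaf: (769 − 773.4375)² / 773.4375 = 0.0255
  purple-stemmed potato-leaf: (265 − 257.8125)² / 257.8125 = 0.2004
  green-stemmed cut-leaf: (257 − 257.8125)² / 257.8125 = 0.0026
  green-stemmed potato-leaf: (84 − 85.9375)² / 85.9375 = 0.0437
χ² = 0.0255 + 0.2004 + 0.0026 + 0.0437 = 0.2722 ≈ 0.272
Degrees of freedom = 4 − 1 = 3; critical value at α = 0.1 is 6.251.
Since 0.272 < 6.251, we fail to reject the null hypothesis — the data are consistent with the 9:3:3:1 ratio.

0.272; consistent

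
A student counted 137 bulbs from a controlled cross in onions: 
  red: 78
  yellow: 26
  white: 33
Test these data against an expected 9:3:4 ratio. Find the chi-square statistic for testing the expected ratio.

0.061

Under the 9:3:4 hypothesis (Σ ratio = 16, N = 137):
  red: 137 × 9/16 = 77.0625
  yellow: 137 × 3/16 = 25.6875
  white: 137 × 4/16 = 34.25
χ² = Σ (O − E)² / E
  red: (78 − 77.0625)² / 77.0625 = 0.0114
  yellow: (26 − 25.6875)² / 25.6875 = 0.0038
  white: (33 − 34.25)² / 34.25 = 0.0456
χ² = 0.0114 + 0.0038 + 0.0456 = 0.0608 ≈ 0.061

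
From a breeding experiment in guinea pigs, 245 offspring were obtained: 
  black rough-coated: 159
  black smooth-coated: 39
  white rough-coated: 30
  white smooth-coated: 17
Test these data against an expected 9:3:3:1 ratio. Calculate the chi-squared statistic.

10.020

Under the 9:3:3:1 hypothesis (Σ ratio = 16, N = 245):
  black rough-coated: 245 × 9/16 = 137.8125
  black smooth-coated: 245 × 3/16 = 45.9375
  white rough-coated: 245 × 3/16 = 45.9375
  white smooth-coated: 245 × 1/16 = 15.3125
χ² = Σ (O − E)² / E
  black rough-coated: (159 − 137.8125)² / 137.8125 = 3.2574
  black smooth-coated: (39 − 45.9375)² / 45.9375 = 1.0477
  white rough-coated: (30 − 45.9375)² / 45.9375 = 5.5293
  white smooth-coated: (17 − 15.3125)² / 15.3125 = 0.1860
χ² = 3.2574 + 1.0477 + 5.5293 + 0.1860 = 10.0204 ≈ 10.020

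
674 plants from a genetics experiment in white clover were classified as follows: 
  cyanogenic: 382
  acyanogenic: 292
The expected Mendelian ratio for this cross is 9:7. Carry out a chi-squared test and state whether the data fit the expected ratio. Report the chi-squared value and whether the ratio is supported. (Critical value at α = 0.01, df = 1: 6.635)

0.050; consistent

The 9:7 ratio has 16 parts, so with N = 674 the expected counts are:
  cyanogenic: 674 × 9/16 = 379.125
  acyanogenic: 674 × 7/16 = 294.875
χ² = Σ (O − E)² / E
  cyanogenic: (382 − 379.125)² / 379.125 = 0.0218
  acyanogenic: (292 − 294.875)² / 294.875 = 0.0280
χ² = 0.0218 + 0.0280 = 0.0498 ≈ 0.050
Degrees of freedom = 2 − 1 = 1; critical value at α = 0.01 is 6.635.
Since 0.050 < 6.635, we fail to reject the null hypothesis — the data are consistent with the 9:7 ratio.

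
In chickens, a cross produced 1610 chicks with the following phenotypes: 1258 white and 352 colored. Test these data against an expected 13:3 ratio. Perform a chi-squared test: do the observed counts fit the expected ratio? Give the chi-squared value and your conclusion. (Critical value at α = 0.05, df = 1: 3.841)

10.244; not consistent

Total ratio parts = 16. Expected numbers out of 1610:
  white: 1610 × 13/16 = 1308.125
  colored: 1610 × 3/16 = 301.875
χ² = Σ (O − E)² / E
  white: (1258 − 1308.125)² / 1308.125 = 1.9207
  colored: (352 − 301.875)² / 301.875 = 8.3230
χ² = 1.9207 + 8.3230 = 10.2437 ≈ 10.244
Degrees of freedom = 2 − 1 = 1; critical value at α = 0.05 is 3.841.
Since 10.244 > 3.841, we reject the null hypothesis — the data do not fit the 13:3 ratio.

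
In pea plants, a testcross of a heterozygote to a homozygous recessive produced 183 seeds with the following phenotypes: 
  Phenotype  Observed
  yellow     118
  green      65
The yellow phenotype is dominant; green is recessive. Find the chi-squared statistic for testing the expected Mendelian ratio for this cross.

A testcross of a heterozygote (Aa × aa) gives a 1:1 phenotypic ratio.
The 1:1 ratio has 2 parts, so with N = 183 the expected counts are:
  yellow: 183 × 1/2 = 91.5
  green: 183 × 1/2 = 91.5
χ² = Σ (O − E)² / E
  yellow: (118 − 91.5)² / 91.5 = 7.6749
  green: (65 − 91.5)² / 91.5 = 7.6749
χ² = 7.6749 + 7.6749 = 15.3498 ≈ 15.350

15.350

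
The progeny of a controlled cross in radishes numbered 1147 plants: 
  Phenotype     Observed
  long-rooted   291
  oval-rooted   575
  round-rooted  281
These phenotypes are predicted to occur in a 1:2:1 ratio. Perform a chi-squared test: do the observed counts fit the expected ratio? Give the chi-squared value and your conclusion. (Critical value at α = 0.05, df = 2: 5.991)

Under the 1:2:1 hypothesis (Σ ratio = 4, N = 1147):
  long-rooted: 1147 × 1/4 = 286.75
  oval-rooted: 1147 × 2/4 = 573.5
  round-rooted: 1147 × 1/4 = 286.75
χ² = Σ (O − E)² / E
  long-rooted: (291 − 286.75)² / 286.75 = 0.0630
  oval-rooted: (575 − 573.5)² / 573.5 = 0.0039
  round-rooted: (281 − 286.75)² / 286.75 = 0.1153
χ² = 0.0630 + 0.0039 + 0.1153 = 0.1822 ≈ 0.182
Degrees of freedom = 3 − 1 = 2; critical value at α = 0.05 is 5.991.
Since 0.182 < 5.991, we fail to reject the null hypothesis — the data are consistent with the 1:2:1 ratio.

0.182; consistent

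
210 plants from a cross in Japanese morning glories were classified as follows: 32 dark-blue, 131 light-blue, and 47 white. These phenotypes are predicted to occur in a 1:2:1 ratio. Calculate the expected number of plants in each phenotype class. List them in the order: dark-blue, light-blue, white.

Under the 1:2:1 hypothesis (Σ ratio = 4, N = 210):
  dark-blue: 210 × 1/4 = 52.5
  light-blue: 210 × 2/4 = 105
  white: 210 × 1/4 = 52.5

52.5, 105, 52.5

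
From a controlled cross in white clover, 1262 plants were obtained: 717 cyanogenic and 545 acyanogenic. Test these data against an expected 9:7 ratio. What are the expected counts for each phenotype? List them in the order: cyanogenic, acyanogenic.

The 9:7 ratio has 16 parts, so with N = 1262 the expected counts are:
  cyanogenic: 1262 × 9/16 = 709.875
  acyanogenic: 1262 × 7/16 = 552.125

709.875, 552.125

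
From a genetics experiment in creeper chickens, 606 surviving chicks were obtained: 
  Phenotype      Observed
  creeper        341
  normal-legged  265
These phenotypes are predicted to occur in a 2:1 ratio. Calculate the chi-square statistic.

29.473

Total ratio parts = 3. Expected numbers out of 606:
  creeper: 606 × 2/3 = 404
  normal-legged: 606 × 1/3 = 202
χ² = Σ (O − E)² / E
  creeper: (341 − 404)² / 404 = 9.8243
  normal-legged: (265 − 202)² / 202 = 19.6485
χ² = 9.8243 + 19.6485 = 29.4728 ≈ 29.473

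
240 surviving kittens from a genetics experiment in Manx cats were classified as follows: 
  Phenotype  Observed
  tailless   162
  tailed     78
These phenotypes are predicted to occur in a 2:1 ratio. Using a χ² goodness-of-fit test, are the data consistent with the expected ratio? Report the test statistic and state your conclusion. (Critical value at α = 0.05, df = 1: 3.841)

The 2:1 ratio has 3 parts, so with N = 240 the expected counts are:
  tailless: 240 × 2/3 = 160
  tailed: 240 × 1/3 = 80
χ² = Σ (O − E)² / E
  tailless: (162 − 160)² / 160 = 0.0250
  tailed: (78 − 80)² / 80 = 0.0500
χ² = 0.0250 + 0.0500 = 0.075
Degrees of freedom = 2 − 1 = 1; critical value at α = 0.05 is 3.841.
Since 0.075 < 3.841, we fail to reject the null hypothesis — the data are consistent with the 2:1 ratio.

0.075; consistent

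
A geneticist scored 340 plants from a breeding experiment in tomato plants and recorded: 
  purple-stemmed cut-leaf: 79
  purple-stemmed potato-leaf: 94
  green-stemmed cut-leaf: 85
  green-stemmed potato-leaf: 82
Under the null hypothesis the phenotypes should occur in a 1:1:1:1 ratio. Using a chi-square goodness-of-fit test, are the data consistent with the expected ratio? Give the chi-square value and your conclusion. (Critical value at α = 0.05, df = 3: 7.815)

1.482; consistent

Total ratio parts = 4. Expected numbers out of 340:
  purple-stemmed cut-leaf: 340 × 1/4 = 85
  purple-stemmed potato-leaf: 340 × 1/4 = 85
  green-stemmed cut-leaf: 340 × 1/4 = 85
  green-stemmed potato-leaf: 340 × 1/4 = 85
χ² = Σ (O − E)² / E
  purple-stemmed cut-leaf: (79 − 85)² / 85 = 0.4235
  purple-stemmed potato-leaf: (94 − 85)² / 85 = 0.9529
  green-stemmed cut-leaf: (85 − 85)² / 85 = 0.0000
  green-stemmed potato-leaf: (82 − 85)² / 85 = 0.1059
χ² = 0.4235 + 0.9529 + 0.0000 + 0.1059 = 1.4823 ≈ 1.482
Degrees of freedom = 4 − 1 = 3; critical value at α = 0.05 is 7.815.
Since 1.482 < 7.815, we fail to reject the null hypothesis — the data are consistent with the 1:1:1:1 ratio.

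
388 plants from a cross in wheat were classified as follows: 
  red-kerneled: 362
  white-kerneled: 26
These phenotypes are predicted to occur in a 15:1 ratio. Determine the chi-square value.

0.135

Expected counts for N = 388 under a 15:1 ratio (total parts = 16):
  red-kerneled: 388 × 15/16 = 363.75
  white-kerneled: 388 × 1/16 = 24.25
χ² = Σ (O − E)² / E
  red-kerneled: (362 − 363.75)² / 363.75 = 0.0084
  white-kerneled: (26 − 24.25)² / 24.25 = 0.1263
χ² = 0.0084 + 0.1263 = 0.1347 ≈ 0.135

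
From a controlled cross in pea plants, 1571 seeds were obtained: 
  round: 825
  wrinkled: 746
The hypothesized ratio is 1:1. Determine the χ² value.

3.973

The 1:1 ratio has 2 parts, so with N = 1571 the expected counts are:
  round: 1571 × 1/2 = 785.5
  wrinkled: 1571 × 1/2 = 785.5
χ² = Σ (O − E)² / E
  round: (825 − 785.5)² / 785.5 = 1.9863
  wrinkled: (746 − 785.5)² / 785.5 = 1.9863
χ² = 1.9863 + 1.9863 = 3.9726 ≈ 3.973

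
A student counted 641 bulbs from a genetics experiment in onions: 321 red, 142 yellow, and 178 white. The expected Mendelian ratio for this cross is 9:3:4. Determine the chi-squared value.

10.266

Expected counts for N = 641 under a 9:3:4 ratio (total parts = 16):
  red: 641 × 9/16 = 360.5625
  yellow: 641 × 3/16 = 120.1875
  white: 641 × 4/16 = 160.25
χ² = Σ (O − E)² / E
  red: (321 − 360.5625)² / 360.5625 = 4.3410
  yellow: (142 − 120.1875)² / 120.1875 = 3.9587
  white: (178 − 160.25)² / 160.25 = 1.9661
χ² = 4.3410 + 3.9587 + 1.9661 = 10.2658 ≈ 10.266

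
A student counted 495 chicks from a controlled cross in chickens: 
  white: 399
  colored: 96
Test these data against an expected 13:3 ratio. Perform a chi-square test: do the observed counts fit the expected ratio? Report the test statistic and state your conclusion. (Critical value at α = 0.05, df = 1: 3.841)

0.135; consistent

The 13:3 ratio has 16 parts, so with N = 495 the expected counts are:
  white: 495 × 13/16 = 402.1875
  colored: 495 × 3/16 = 92.8125
χ² = Σ (O − E)² / E
  white: (399 − 402.1875)² / 402.1875 = 0.0253
  colored: (96 − 92.8125)² / 92.8125 = 0.1095
χ² = 0.0253 + 0.1095 = 0.1348 ≈ 0.135
Degrees of freedom = 2 − 1 = 1; critical value at α = 0.05 is 3.841.
Since 0.135 < 3.841, we fail to reject the null hypothesis — the data are consistent with the 13:3 ratio.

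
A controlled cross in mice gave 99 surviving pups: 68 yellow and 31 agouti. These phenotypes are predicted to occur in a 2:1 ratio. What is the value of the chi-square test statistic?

Expected counts for N = 99 under a 2:1 ratio (total parts = 3):
  yellow: 99 × 2/3 = 66
  agouti: 99 × 1/3 = 33
χ² = Σ (O − E)² / E
  yellow: (68 − 66)² / 66 = 0.0606
  agouti: (31 − 33)² / 33 = 0.1212
χ² = 0.0606 + 0.1212 = 0.1818 ≈ 0.182

0.182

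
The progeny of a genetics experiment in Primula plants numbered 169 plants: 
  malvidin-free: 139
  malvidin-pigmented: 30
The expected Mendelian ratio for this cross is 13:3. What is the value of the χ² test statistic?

0.111

Expected counts for N = 169 under a 13:3 ratio (total parts = 16):
  malvidin-free: 169 × 13/16 = 137.3125
  malvidin-pigmented: 169 × 3/16 = 31.6875
χ² = Σ (O − E)² / E
  malvidin-free: (139 − 137.3125)² / 137.3125 = 0.0207
  malvidin-pigmented: (30 − 31.6875)² / 31.6875 = 0.0899
χ² = 0.0207 + 0.0899 = 0.1106 ≈ 0.111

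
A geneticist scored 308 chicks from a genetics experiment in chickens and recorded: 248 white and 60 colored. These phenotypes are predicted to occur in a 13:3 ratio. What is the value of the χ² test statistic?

The 13:3 ratio has 16 parts, so with N = 308 the expected counts are:
  white: 308 × 13/16 = 250.25
  colored: 308 × 3/16 = 57.75
χ² = Σ (O − E)² / E
  white: (248 − 250.25)² / 250.25 = 0.0202
  colored: (60 − 57.75)² / 57.75 = 0.0877
χ² = 0.0202 + 0.0877 = 0.1079 ≈ 0.108

0.108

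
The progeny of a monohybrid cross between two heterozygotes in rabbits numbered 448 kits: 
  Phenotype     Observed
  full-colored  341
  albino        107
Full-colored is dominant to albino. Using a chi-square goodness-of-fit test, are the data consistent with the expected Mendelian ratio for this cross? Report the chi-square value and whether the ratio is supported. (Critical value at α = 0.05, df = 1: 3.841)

0.298; consistent

For a monohybrid cross between heterozygotes with complete dominance, the expected phenotypic ratio is 3:1.
Under the 3:1 hypothesis (Σ ratio = 4, N = 448):
  full-colored: 448 × 3/4 = 336
  albino: 448 × 1/4 = 112
χ² = Σ (O − E)² / E
  full-colored: (341 − 336)² / 336 = 0.0744
  albino: (107 − 112)² / 112 = 0.2232
χ² = 0.0744 + 0.2232 = 0.2976 ≈ 0.298
Degrees of freedom = 2 − 1 = 1; critical value at α = 0.05 is 3.841.
Since 0.298 < 3.841, we fail to reject the null hypothesis — the data are consistent with the 3:1 ratio.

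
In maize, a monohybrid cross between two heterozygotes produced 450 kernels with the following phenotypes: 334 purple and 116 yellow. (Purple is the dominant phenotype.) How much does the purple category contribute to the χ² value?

For a monohybrid cross between heterozygotes with complete dominance, the expected phenotypic ratio is 3:1.
Expected counts for N = 450 under a 3:1 ratio (total parts = 4):
  purple: 450 × 3/4 = 337.5
  yellow: 450 × 1/4 = 112.5
Contribution of purple: (334 − 337.5)² / 337.5 = 0.0363

0.036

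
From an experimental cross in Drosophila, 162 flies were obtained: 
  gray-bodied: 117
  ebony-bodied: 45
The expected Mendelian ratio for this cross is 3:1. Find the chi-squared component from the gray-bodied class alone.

0.167

The 3:1 ratio has 4 parts, so with N = 162 the expected counts are:
  gray-bodied: 162 × 3/4 = 121.5
  ebony-bodied: 162 × 1/4 = 40.5
Contribution of gray-bodied: (117 − 121.5)² / 121.5 = 0.1667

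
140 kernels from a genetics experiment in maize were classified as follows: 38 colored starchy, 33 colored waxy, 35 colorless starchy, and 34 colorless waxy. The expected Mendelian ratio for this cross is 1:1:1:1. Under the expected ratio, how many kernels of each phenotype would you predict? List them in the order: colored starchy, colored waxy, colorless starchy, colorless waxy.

The 1:1:1:1 ratio has 4 parts, so with N = 140 the expected counts are:
  colored starchy: 140 × 1/4 = 35
  colored waxy: 140 × 1/4 = 35
  colorless starchy: 140 × 1/4 = 35
  colorless waxy: 140 × 1/4 = 35

35, 35, 35, 35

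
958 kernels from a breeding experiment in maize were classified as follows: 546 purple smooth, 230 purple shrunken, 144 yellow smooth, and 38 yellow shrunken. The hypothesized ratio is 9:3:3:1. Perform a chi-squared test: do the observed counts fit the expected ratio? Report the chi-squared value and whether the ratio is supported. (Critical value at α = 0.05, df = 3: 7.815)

29.279; not consistent

Expected counts for N = 958 under a 9:3:3:1 ratio (total parts = 16):
  purple smooth: 958 × 9/16 = 538.875
  purple shrunken: 958 × 3/16 = 179.625
  yellow smooth: 958 × 3/16 = 179.625
  yellow shrunken: 958 × 1/16 = 59.875
χ² = Σ (O − E)² / E
  purple smooth: (546 − 538.875)² / 538.875 = 0.0942
  purple shrunken: (230 − 179.625)² / 179.625 = 14.1274
  yellow smooth: (144 − 179.625)² / 179.625 = 7.0655
  yellow shrunken: (38 − 59.875)² / 59.875 = 7.9919
χ² = 0.0942 + 14.1274 + 7.0655 + 7.9919 = 29.279
Degrees of freedom = 4 − 1 = 3; critical value at α = 0.05 is 7.815.
Since 29.279 > 7.815, we reject the null hypothesis — the data do not fit the 9:3:3:1 ratio.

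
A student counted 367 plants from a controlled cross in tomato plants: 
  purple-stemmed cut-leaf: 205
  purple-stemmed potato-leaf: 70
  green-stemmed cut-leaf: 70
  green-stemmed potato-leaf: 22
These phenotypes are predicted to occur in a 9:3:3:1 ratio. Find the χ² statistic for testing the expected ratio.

0.089

The 9:3:3:1 ratio has 16 parts, so with N = 367 the expected counts are:
  purple-stemmed cut-leaf: 367 × 9/16 = 206.4375
  purple-stemmed potato-leaf: 367 × 3/16 = 68.8125
  green-stemmed cut-leaf: 367 × 3/16 = 68.8125
  green-stemmed potato-leaf: 367 × 1/16 = 22.9375
χ² = Σ (O − E)² / E
  purple-stemmed cut-leaf: (205 − 206.4375)² / 206.4375 = 0.0100
  purple-stemmed potato-leaf: (70 − 68.8125)² / 68.8125 = 0.0205
  green-stemmed cut-leaf: (70 − 68.8125)² / 68.8125 = 0.0205
  green-stemmed potato-leaf: (22 − 22.9375)² / 22.9375 = 0.0383
χ² = 0.0100 + 0.0205 + 0.0205 + 0.0383 = 0.0893 ≈ 0.089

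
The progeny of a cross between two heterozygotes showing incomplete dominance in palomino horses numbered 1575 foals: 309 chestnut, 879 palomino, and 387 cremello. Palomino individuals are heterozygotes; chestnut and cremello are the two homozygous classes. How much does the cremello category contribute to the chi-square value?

0.116

With incomplete dominance, a heterozygote × heterozygote cross gives a 1:2:1 phenotypic ratio.
Under the 1:2:1 hypothesis (Σ ratio = 4, N = 1575):
  chestnut: 1575 × 1/4 = 393.75
  palomino: 1575 × 2/4 = 787.5
  cremello: 1575 × 1/4 = 393.75
Contribution of cremello: (387 − 393.75)² / 393.75 = 0.1157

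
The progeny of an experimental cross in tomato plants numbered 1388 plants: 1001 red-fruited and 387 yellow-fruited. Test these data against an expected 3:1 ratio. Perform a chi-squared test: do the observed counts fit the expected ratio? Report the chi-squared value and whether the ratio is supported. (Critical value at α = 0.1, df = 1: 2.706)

Total ratio parts = 4. Expected numbers out of 1388:
  red-fruited: 1388 × 3/4 = 1041
  yellow-fruited: 1388 × 1/4 = 347
χ² = Σ (O − E)² / E
  red-fruited: (1001 − 1041)² / 1041 = 1.5370
  yellow-fruited: (387 − 347)² / 347 = 4.6110
χ² = 1.5370 + 4.6110 = 6.148
Degrees of freedom = 2 − 1 = 1; critical value at α = 0.1 is 2.706.
Since 6.148 > 2.706, we reject the null hypothesis — the data do not fit the 3:1 ratio.

6.148; not consistent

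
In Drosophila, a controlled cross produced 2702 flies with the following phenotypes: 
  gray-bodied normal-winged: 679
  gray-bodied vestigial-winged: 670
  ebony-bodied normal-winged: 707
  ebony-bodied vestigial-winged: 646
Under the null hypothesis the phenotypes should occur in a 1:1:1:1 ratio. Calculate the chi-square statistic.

2.820

Total ratio parts = 4. Expected numbers out of 2702:
  gray-bodied normal-winged: 2702 × 1/4 = 675.5
  gray-bodied vestigial-winged: 2702 × 1/4 = 675.5
  ebony-bodied normal-winged: 2702 × 1/4 = 675.5
  ebony-bodied vestigial-winged: 2702 × 1/4 = 675.5
χ² = Σ (O − E)² / E
  gray-bodied normal-winged: (679 − 675.5)² / 675.5 = 0.0181
  gray-bodied vestigial-winged: (670 − 675.5)² / 675.5 = 0.0448
  ebony-bodied normal-winged: (707 − 675.5)² / 675.5 = 1.4689
  ebony-bodied vestigial-winged: (646 − 675.5)² / 675.5 = 1.2883
χ² = 0.0181 + 0.0448 + 1.4689 + 1.2883 = 2.8201 ≈ 2.820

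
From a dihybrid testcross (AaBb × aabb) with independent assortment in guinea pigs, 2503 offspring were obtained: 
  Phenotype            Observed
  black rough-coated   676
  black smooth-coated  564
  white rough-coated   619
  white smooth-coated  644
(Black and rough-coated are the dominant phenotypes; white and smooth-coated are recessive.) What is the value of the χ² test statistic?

10.734

A dihybrid testcross with independent assortment gives a 1:1:1:1 ratio.
The 1:1:1:1 ratio has 4 parts, so with N = 2503 the expected counts are:
  black rough-coated: 2503 × 1/4 = 625.75
  black smooth-coated: 2503 × 1/4 = 625.75
  white rough-coated: 2503 × 1/4 = 625.75
  white smooth-coated: 2503 × 1/4 = 625.75
χ² = Σ (O − E)² / E
  black rough-coated: (676 − 625.75)² / 625.75 = 4.0353
  black smooth-coated: (564 − 625.75)² / 625.75 = 6.0936
  white rough-coated: (619 − 625.75)² / 625.75 = 0.0728
  white smooth-coated: (644 − 625.75)² / 625.75 = 0.5323
χ² = 4.0353 + 6.0936 + 0.0728 + 0.5323 = 10.734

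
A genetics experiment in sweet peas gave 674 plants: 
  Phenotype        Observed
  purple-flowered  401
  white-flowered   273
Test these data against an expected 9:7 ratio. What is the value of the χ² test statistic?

Total ratio parts = 16. Expected numbers out of 674:
  purple-flowered: 674 × 9/16 = 379.125
  white-flowered: 674 × 7/16 = 294.875
χ² = Σ (O − E)² / E
  purple-flowered: (401 − 379.125)² / 379.125 = 1.2622
  white-flowered: (273 − 294.875)² / 294.875 = 1.6228
χ² = 1.2622 + 1.6228 = 2.885

2.885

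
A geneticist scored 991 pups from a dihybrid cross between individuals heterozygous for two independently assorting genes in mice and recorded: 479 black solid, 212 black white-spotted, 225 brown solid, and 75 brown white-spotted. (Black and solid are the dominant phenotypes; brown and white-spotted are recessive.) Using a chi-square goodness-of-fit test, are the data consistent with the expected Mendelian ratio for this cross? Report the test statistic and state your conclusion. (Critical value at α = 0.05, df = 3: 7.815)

A dihybrid F₂ with independent assortment and complete dominance at both loci gives a 9:3:3:1 phenotypic ratio.
Under the 9:3:3:1 hypothesis (Σ ratio = 16, N = 991):
  black solid: 991 × 9/16 = 557.4375
  black white-spotted: 991 × 3/16 = 185.8125
  brown solid: 991 × 3/16 = 185.8125
  brown white-spotted: 991 × 1/16 = 61.9375
χ² = Σ (O − E)² / E
  black solid: (479 − 557.4375)² / 557.4375 = 11.0370
  black white-spotted: (212 − 185.8125)² / 185.8125 = 3.6907
  brown solid: (225 − 185.8125)² / 185.8125 = 8.2646
  brown white-spotted: (75 − 61.9375)² / 61.9375 = 2.7549
χ² = 11.0370 + 3.6907 + 8.2646 + 2.7549 = 25.7472 ≈ 25.747
Degrees of freedom = 4 − 1 = 3; critical value at α = 0.05 is 7.815.
Since 25.747 > 7.815, we reject the null hypothesis — the data do not fit the 9:3:3:1 ratio.

25.747; not consistent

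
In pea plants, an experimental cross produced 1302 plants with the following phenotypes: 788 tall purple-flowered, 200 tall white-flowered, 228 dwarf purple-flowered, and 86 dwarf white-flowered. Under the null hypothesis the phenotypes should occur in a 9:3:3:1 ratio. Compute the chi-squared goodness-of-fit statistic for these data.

Expected counts for N = 1302 under a 9:3:3:1 ratio (total parts = 16):
  tall purple-flowered: 1302 × 9/16 = 732.375
  tall white-flowered: 1302 × 3/16 = 244.125
  dwarf purple-flowered: 1302 × 3/16 = 244.125
  dwarf white-flowered: 1302 × 1/16 = 81.375
χ² = Σ (O − E)² / E
  tall purple-flowered: (788 − 732.375)² / 732.375 = 4.2248
  tall white-flowered: (200 − 244.125)² / 244.125 = 7.9755
  dwarf purple-flowered: (228 − 244.125)² / 244.125 = 1.0651
  dwarf white-flowered: (86 − 81.375)² / 81.375 = 0.2629
χ² = 4.2248 + 7.9755 + 1.0651 + 0.2629 = 13.5283 ≈ 13.528

13.528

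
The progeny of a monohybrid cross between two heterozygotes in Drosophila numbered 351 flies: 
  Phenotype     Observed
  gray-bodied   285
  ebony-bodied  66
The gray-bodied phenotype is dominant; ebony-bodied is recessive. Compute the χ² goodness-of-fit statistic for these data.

7.188

For a monohybrid cross between heterozygotes with complete dominance, the expected phenotypic ratio is 3:1.
The 3:1 ratio has 4 parts, so with N = 351 the expected counts are:
  gray-bodied: 351 × 3/4 = 263.25
  ebony-bodied: 351 × 1/4 = 87.75
χ² = Σ (O − E)² / E
  gray-bodied: (285 − 263.25)² / 263.25 = 1.7970
  ebony-bodied: (66 − 87.75)² / 87.75 = 5.3910
χ² = 1.7970 + 5.3910 = 7.188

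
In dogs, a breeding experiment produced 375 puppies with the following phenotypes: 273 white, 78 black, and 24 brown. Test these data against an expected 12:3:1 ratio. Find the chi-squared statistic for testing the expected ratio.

1.096

Under the 12:3:1 hypothesis (Σ ratio = 16, N = 375):
  white: 375 × 12/16 = 281.25
  black: 375 × 3/16 = 70.3125
  brown: 375 × 1/16 = 23.4375
χ² = Σ (O − E)² / E
  white: (273 − 281.25)² / 281.25 = 0.2420
  black: (78 − 70.3125)² / 70.3125 = 0.8405
  brown: (24 − 23.4375)² / 23.4375 = 0.0135
χ² = 0.2420 + 0.8405 + 0.0135 = 1.096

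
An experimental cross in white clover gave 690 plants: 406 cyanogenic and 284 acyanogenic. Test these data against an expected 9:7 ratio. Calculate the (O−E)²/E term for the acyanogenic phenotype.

1.058

Expected counts for N = 690 under a 9:7 ratio (total parts = 16):
  cyanogenic: 690 × 9/16 = 388.125
  acyanogenic: 690 × 7/16 = 301.875
Contribution of acyanogenic: (284 − 301.875)² / 301.875 = 1.0584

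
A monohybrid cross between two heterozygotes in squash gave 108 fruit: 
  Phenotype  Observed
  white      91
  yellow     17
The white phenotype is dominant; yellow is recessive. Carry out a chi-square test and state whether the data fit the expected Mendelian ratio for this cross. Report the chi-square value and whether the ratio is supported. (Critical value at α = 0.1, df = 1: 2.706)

4.938; not consistent

For a monohybrid cross between heterozygotes with complete dominance, the expected phenotypic ratio is 3:1.
The 3:1 ratio has 4 parts, so with N = 108 the expected counts are:
  white: 108 × 3/4 = 81
  yellow: 108 × 1/4 = 27
χ² = Σ (O − E)² / E
  white: (91 − 81)² / 81 = 1.2346
  yellow: (17 − 27)² / 27 = 3.7037
χ² = 1.2346 + 3.7037 = 4.9383 ≈ 4.938
Degrees of freedom = 2 − 1 = 1; critical value at α = 0.1 is 2.706.
Since 4.938 > 2.706, we reject the null hypothesis — the data do not fit the 3:1 ratio.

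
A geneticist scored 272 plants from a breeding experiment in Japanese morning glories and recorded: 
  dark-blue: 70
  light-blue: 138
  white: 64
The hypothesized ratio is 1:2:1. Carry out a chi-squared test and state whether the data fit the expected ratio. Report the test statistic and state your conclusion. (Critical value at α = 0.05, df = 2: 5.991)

0.324; consistent

Total ratio parts = 4. Expected numbers out of 272:
  dark-blue: 272 × 1/4 = 68
  light-blue: 272 × 2/4 = 136
  white: 272 × 1/4 = 68
χ² = Σ (O − E)² / E
  dark-blue: (70 − 68)² / 68 = 0.0588
  light-blue: (138 − 136)² / 136 = 0.0294
  white: (64 − 68)² / 68 = 0.2353
χ² = 0.0588 + 0.0294 + 0.2353 = 0.3235 ≈ 0.324
Degrees of freedom = 3 − 1 = 2; critical value at α = 0.05 is 5.991.
Since 0.324 < 5.991, we fail to reject the null hypothesis — the data are consistent with the 1:2:1 ratio.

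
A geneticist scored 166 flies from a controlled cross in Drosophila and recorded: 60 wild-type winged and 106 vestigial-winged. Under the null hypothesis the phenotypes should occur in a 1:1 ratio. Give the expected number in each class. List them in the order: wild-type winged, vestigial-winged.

Expected counts for N = 166 under a 1:1 ratio (total parts = 2):
  wild-type winged: 166 × 1/2 = 83
  vestigial-winged: 166 × 1/2 = 83

83, 83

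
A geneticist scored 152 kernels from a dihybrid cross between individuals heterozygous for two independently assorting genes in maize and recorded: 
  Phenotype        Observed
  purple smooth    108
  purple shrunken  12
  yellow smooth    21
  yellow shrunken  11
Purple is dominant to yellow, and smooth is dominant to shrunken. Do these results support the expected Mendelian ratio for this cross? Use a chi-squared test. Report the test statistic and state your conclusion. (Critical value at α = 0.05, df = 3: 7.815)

17.684; not consistent

A dihybrid F₂ with independent assortment and complete dominance at both loci gives a 9:3:3:1 phenotypic ratio.
Under the 9:3:3:1 hypothesis (Σ ratio = 16, N = 152):
  purple smooth: 152 × 9/16 = 85.5
  purple shrunken: 152 × 3/16 = 28.5
  yellow smooth: 152 × 3/16 = 28.5
  yellow shrunken: 152 × 1/16 = 9.5
χ² = Σ (O − E)² / E
  purple smooth: (108 − 85.5)² / 85.5 = 5.9211
  purple shrunken: (12 − 28.5)² / 28.5 = 9.5526
  yellow smooth: (21 − 28.5)² / 28.5 = 1.9737
  yellow shrunken: (11 − 9.5)² / 9.5 = 0.2368
χ² = 5.9211 + 9.5526 + 1.9737 + 0.2368 = 17.6842 ≈ 17.684
Degrees of freedom = 4 − 1 = 3; critical value at α = 0.05 is 7.815.
Since 17.684 > 7.815, we reject the null hypothesis — the data do not fit the 9:3:3:1 ratio.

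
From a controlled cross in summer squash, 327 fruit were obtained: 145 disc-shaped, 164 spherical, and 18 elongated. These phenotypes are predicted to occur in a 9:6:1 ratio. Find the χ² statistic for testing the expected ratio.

The 9:6:1 ratio has 16 parts, so with N = 327 the expected counts are:
  disc-shaped: 327 × 9/16 = 183.9375
  spherical: 327 × 6/16 = 122.625
  elongated: 327 × 1/16 = 20.4375
χ² = Σ (O − E)² / E
  disc-shaped: (145 − 183.9375)² / 183.9375 = 8.2426
  spherical: (164 − 122.625)² / 122.625 = 13.9604
  elongated: (18 − 20.4375)² / 20.4375 = 0.2907
χ² = 8.2426 + 13.9604 + 0.2907 = 22.4937 ≈ 22.494

22.494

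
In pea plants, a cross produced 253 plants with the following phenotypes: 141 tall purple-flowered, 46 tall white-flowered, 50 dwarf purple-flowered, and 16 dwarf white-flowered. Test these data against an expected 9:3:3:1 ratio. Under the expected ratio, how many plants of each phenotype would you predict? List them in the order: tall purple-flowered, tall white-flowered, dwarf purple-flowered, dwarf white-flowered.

Total ratio parts = 16. Expected numbers out of 253:
  tall purple-flowered: 253 × 9/16 = 142.3125
  tall white-flowered: 253 × 3/16 = 47.4375
  dwarf purple-flowered: 253 × 3/16 = 47.4375
  dwarf white-flowered: 253 × 1/16 = 15.8125

142.3125, 47.4375, 47.4375, 15.8125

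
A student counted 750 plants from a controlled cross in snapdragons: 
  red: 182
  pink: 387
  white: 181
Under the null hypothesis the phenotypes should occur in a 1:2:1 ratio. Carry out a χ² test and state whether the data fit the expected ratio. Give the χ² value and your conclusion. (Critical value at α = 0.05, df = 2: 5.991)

0.771; consistent

Under the 1:2:1 hypothesis (Σ ratio = 4, N = 750):
  red: 750 × 1/4 = 187.5
  pink: 750 × 2/4 = 375
  white: 750 × 1/4 = 187.5
χ² = Σ (O − E)² / E
  red: (182 − 187.5)² / 187.5 = 0.1613
  pink: (387 − 375)² / 375 = 0.3840
  white: (181 − 187.5)² / 187.5 = 0.2253
χ² = 0.1613 + 0.3840 + 0.2253 = 0.7706 ≈ 0.771
Degrees of freedom = 3 − 1 = 2; critical value at α = 0.05 is 5.991.
Since 0.771 < 5.991, we fail to reject the null hypothesis — the data are consistent with the 1:2:1 ratio.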